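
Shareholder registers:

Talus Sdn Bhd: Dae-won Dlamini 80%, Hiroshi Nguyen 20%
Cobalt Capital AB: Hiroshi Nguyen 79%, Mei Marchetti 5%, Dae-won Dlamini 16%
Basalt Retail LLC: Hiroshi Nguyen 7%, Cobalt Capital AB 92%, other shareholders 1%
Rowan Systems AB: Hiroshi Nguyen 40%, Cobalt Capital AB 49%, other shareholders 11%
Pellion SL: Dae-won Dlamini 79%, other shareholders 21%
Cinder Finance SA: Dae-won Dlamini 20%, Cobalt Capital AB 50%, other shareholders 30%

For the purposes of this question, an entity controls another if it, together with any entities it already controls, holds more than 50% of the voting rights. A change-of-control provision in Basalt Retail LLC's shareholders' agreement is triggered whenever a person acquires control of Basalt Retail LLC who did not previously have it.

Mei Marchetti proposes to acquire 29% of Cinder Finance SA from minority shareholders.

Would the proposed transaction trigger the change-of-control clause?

No

The purchase changes only Mei's holdings, so Mei is the only person who could newly come to control Basalt.
Mei's largest direct stake is 5% in Cobalt, which does not meet the threshold, so Mei controls no company.
Neither Mei nor any entity Mei controls holds any voting interest in Basalt.
So before the transaction, Mei does not control Basalt.
After the purchase, Mei holds 29% of Cinder directly.
Mei's side now holds 29% of Cinder, not > 50%, so Mei still does not control Cinder.
After the transaction, neither Mei nor any entity Mei controls holds a voting interest in Basalt, so Mei still does not control it.
No new person acquires control, so the clause is not triggered.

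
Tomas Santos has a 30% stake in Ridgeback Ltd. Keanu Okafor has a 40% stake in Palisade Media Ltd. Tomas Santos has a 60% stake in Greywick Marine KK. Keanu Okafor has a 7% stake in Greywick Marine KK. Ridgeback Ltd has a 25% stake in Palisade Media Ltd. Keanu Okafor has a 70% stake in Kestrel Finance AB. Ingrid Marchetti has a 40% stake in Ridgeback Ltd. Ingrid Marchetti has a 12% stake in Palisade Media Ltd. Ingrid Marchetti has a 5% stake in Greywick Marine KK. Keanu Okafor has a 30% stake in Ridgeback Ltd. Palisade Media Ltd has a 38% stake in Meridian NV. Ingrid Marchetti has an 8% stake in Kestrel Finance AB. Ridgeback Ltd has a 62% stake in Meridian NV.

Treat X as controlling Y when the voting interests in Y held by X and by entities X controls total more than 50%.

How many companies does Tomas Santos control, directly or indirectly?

1

Tomas holds 60% of Greywick, so Tomas controls Greywick.
No other company's threshold is met.
Tomas controls 1 company.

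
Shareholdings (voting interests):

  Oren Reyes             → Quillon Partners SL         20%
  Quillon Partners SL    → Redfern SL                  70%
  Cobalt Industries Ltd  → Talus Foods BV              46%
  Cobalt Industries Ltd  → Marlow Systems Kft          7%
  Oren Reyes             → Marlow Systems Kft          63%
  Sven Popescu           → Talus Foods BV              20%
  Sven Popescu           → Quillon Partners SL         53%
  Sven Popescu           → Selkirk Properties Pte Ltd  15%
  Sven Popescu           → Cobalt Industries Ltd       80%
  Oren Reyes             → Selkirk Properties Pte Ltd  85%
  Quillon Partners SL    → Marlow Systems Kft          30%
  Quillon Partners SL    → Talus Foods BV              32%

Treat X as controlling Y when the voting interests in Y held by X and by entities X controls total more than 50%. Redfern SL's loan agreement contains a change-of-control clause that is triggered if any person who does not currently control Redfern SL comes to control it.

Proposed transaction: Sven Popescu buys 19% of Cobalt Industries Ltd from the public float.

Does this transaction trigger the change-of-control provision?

No

The purchase changes only Sven's holdings, so Sven is the only person who could newly come to control Redfern.
Sven holds 53% of Quillon, so Sven controls Quillon.
Quillon holds 70% of Redfern, so Sven controls Redfern.
So Sven already controls Redfern before the transaction.
After the purchase, Sven's direct stake in Cobalt rises to 80% + 19% = 99%.
Sven controlled Redfern already, so this is not a new person acquiring control; every other person's position is unchanged or reduced.
No new person acquires control, so the clause is not triggered.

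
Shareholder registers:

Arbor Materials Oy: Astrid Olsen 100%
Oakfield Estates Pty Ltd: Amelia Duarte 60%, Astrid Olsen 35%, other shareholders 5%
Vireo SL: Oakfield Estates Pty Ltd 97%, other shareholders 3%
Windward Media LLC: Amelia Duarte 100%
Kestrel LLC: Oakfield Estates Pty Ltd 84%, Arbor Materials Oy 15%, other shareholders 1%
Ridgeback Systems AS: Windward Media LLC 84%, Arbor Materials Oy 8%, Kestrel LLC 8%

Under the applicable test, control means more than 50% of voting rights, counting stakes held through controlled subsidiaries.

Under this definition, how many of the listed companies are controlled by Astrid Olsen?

1

Astrid holds 100% of Arbor, so Astrid controls Arbor.
No other company's threshold is met.
Astrid controls 1 company.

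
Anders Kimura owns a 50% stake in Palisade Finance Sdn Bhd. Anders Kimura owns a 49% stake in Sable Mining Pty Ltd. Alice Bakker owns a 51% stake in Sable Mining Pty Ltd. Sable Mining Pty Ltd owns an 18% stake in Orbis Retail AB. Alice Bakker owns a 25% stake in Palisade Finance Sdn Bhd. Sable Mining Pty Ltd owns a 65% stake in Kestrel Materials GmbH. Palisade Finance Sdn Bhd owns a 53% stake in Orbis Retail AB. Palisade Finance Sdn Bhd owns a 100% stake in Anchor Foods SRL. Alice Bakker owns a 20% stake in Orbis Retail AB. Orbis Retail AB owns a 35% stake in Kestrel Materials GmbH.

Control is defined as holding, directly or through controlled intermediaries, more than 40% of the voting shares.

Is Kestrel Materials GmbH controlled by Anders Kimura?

Anders holds 49% of Sable, so Anders controls Sable.
Anders holds 50% of Palisade, so Anders controls Palisade.
Palisade and Sable together hold 53% + 18% = 71% of Orbis, so Anders controls Orbis.
Orbis and Sable together hold 35% + 65% = 100% of Kestrel, so Anders controls Kestrel.

Yes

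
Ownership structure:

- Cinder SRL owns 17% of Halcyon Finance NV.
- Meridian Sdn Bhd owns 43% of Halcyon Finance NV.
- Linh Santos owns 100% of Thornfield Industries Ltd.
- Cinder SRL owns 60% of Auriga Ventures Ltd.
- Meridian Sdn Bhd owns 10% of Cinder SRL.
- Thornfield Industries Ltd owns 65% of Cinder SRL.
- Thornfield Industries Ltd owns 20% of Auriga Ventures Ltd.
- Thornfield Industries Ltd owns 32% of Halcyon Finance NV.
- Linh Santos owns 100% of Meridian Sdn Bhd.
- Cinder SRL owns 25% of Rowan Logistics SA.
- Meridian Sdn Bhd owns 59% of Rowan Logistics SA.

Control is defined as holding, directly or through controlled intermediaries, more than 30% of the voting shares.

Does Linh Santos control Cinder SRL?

Linh holds 100% of Meridian, so Linh controls Meridian.
Linh holds 100% of Thornfield, so Linh controls Thornfield.
Meridian and Thornfield together hold 10% + 65% = 75% of Cinder, so Linh controls Cinder.

Yes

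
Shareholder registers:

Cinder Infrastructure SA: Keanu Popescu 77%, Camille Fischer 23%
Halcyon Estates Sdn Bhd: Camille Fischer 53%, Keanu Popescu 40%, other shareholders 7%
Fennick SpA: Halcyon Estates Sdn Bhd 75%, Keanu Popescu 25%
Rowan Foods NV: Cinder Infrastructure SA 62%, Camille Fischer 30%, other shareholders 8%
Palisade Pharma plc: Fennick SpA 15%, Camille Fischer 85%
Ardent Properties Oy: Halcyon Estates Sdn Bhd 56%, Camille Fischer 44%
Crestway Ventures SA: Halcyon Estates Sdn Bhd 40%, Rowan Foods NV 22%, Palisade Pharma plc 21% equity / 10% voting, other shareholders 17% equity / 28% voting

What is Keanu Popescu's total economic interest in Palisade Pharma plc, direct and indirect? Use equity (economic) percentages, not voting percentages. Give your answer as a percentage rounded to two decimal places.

Keanu reaches Palisade along 2 paths.
Via Halcyon → Fennick: 40% × 75% × 15% = 4.5%.
Via Fennick: 25% × 15% = 3.75%.
Total: 4.5% + 3.75% = 8.25%.

8.25%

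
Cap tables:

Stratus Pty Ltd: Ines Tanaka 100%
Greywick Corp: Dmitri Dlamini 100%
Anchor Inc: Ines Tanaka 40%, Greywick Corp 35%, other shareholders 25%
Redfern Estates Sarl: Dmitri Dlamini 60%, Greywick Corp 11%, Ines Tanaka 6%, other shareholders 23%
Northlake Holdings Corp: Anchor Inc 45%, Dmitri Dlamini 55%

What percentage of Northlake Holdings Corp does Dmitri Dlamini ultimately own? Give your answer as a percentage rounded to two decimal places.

70.75%

Dmitri reaches Northlake along 2 paths.
Via Greywick → Anchor: 100% × 35% × 45% = 15.75%.
Direct stake: 55% = 55%.
Total: 15.75% + 55% = 70.75%.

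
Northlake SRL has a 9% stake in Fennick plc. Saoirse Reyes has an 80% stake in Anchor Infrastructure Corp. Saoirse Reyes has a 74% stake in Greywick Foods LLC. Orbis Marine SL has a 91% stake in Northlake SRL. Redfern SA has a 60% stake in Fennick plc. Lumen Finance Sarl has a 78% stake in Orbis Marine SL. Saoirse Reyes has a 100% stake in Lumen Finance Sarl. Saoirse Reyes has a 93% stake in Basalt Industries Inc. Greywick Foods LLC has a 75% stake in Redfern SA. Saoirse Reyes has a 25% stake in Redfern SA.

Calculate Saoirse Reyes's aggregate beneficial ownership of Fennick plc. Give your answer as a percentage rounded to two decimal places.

Saoirse reaches Fennick along 3 paths.
Via Greywick → Redfern: 74% × 75% × 60% = 33.3%.
Via Redfern: 25% × 60% = 15%.
Via Lumen → Orbis → Northlake: 100% × 78% × 91% × 9% = 6.3882%.
Total: 33.3% + 15% + 6.3882% = 54.6882%.
Rounded: 54.69%.

54.69%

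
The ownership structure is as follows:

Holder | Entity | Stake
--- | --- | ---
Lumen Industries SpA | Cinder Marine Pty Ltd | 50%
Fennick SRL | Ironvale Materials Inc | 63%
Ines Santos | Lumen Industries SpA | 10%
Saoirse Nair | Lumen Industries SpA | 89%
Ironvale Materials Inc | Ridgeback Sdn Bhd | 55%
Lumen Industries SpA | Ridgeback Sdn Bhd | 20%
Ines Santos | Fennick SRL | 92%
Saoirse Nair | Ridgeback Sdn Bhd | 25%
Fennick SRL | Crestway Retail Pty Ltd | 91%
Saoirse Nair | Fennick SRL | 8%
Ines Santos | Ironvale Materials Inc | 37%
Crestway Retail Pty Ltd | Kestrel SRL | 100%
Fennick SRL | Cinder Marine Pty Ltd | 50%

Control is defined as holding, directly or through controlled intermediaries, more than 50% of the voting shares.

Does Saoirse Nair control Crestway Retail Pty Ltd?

No

Saoirse holds 89% of Lumen, so Saoirse controls Lumen.
Neither Saoirse nor any entity Saoirse controls holds any voting interest in Crestway.
So Saoirse does not control Crestway.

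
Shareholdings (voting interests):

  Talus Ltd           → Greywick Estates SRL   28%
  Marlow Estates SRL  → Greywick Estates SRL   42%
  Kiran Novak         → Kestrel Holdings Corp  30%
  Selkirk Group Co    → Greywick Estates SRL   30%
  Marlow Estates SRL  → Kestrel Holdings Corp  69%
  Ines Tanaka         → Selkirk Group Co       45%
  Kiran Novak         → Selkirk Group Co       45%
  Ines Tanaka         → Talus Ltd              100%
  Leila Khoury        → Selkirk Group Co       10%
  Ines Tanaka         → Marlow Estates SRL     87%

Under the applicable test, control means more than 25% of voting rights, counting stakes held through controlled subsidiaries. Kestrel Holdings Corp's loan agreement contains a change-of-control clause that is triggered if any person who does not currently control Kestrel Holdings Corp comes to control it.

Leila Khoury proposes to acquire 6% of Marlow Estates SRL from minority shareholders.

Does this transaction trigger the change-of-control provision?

No

The purchase changes only Leila's holdings, so Leila is the only person who could newly come to control Kestrel.
Leila's largest direct stake is 10% in Selkirk, which does not meet the threshold, so Leila controls no company.
Neither Leila nor any entity Leila controls holds any voting interest in Kestrel.
So before the transaction, Leila does not control Kestrel.
After the purchase, Leila holds 6% of Marlow directly.
Leila's side now holds 6% of Marlow, not > 25%, so Leila still does not control Marlow.
After the transaction, neither Leila nor any entity Leila controls holds a voting interest in Kestrel, so Leila still does not control it.
No new person acquires control, so the clause is not triggered.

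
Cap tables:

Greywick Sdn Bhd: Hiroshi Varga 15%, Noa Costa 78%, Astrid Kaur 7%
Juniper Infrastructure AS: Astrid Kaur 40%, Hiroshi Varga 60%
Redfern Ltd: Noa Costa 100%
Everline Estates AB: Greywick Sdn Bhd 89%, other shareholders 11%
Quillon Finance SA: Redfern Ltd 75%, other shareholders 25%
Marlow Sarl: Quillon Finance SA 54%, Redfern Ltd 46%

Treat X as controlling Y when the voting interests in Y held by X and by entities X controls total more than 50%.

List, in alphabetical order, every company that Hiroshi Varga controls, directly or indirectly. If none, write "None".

Hiroshi holds 60% of Juniper, so Hiroshi controls Juniper.
No other company's threshold is met.

Juniper Infrastructure AS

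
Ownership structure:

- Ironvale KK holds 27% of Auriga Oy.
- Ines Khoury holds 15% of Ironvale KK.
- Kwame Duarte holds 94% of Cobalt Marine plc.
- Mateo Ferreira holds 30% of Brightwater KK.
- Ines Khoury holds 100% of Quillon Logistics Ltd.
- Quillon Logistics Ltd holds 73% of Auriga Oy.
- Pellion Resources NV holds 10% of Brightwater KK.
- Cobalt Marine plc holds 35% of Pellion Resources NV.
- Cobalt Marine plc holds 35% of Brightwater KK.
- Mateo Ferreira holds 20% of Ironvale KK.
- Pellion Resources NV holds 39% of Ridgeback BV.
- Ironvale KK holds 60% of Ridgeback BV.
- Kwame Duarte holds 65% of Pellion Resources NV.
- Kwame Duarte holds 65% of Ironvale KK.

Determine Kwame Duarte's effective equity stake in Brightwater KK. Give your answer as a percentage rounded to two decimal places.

42.69%

Kwame reaches Brightwater along 3 paths.
Via Cobalt: 94% × 35% = 32.9%.
Via Cobalt → Pellion: 94% × 35% × 10% = 3.29%.
Via Pellion: 65% × 10% = 6.5%.
Total: 32.9% + 3.29% + 6.5% = 42.69%.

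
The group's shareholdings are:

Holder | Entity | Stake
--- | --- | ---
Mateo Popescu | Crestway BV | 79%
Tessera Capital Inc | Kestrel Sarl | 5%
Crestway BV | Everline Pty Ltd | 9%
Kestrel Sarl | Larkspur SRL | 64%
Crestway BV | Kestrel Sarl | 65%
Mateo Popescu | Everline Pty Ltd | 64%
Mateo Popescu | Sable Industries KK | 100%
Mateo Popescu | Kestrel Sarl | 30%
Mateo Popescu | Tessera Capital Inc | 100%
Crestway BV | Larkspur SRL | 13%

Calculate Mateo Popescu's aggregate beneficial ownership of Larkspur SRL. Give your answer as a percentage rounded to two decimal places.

Mateo reaches Larkspur along 4 paths.
Via Crestway: 79% × 13% = 10.27%.
Via Kestrel: 30% × 64% = 19.2%.
Via Tessera → Kestrel: 100% × 5% × 64% = 3.2%.
Via Crestway → Kestrel: 79% × 65% × 64% = 32.864%.
Total: 10.27% + 19.2% + 3.2% + 32.864% = 65.534%.
Rounded: 65.53%.

65.53%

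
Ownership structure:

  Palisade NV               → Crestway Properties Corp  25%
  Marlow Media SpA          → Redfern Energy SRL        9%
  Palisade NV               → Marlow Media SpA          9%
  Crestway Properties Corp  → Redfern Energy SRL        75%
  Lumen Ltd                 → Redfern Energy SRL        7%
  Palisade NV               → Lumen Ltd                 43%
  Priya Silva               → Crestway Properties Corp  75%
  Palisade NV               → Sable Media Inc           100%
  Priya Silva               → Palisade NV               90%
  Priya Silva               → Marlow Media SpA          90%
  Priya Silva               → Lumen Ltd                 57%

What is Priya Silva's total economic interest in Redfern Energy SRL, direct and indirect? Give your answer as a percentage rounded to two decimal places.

Priya reaches Redfern along 6 paths.
Via Lumen: 57% × 7% = 3.99%.
Via Palisade → Lumen: 90% × 43% × 7% = 2.709%.
Via Crestway: 75% × 75% = 56.25%.
Via Palisade → Crestway: 90% × 25% × 75% = 16.875%.
Via Palisade → Marlow: 90% × 9% × 9% = 0.729%.
Via Marlow: 90% × 9% = 8.1%.
Total: 3.99% + 2.709% + 56.25% + 16.875% + 0.729% + 8.1% = 88.653%.
Rounded: 88.65%.

88.65%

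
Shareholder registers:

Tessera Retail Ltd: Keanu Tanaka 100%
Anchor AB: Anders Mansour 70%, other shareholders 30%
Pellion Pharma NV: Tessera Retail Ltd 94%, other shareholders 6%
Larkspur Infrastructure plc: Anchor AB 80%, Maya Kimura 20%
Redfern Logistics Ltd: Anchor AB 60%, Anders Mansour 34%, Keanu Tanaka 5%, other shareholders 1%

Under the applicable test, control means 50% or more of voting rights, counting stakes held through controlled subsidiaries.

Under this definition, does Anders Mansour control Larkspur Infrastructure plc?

Anders holds 70% of Anchor, so Anders controls Anchor.
Anchor holds 80% of Larkspur, so Anders controls Larkspur.

Yes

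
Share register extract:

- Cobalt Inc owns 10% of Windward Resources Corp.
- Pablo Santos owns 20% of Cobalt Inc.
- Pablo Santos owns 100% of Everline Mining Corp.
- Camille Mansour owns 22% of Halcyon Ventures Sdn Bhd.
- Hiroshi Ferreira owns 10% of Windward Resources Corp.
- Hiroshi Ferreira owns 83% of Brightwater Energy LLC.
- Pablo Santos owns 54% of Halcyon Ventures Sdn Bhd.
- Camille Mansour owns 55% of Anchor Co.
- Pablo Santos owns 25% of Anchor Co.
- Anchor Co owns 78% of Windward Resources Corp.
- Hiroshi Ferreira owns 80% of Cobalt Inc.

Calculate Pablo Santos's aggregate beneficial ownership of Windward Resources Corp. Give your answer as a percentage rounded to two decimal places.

Pablo reaches Windward along 2 paths.
Via Anchor: 25% × 78% = 19.5%.
Via Cobalt: 20% × 10% = 2%.
Total: 19.5% + 2% = 21.5%.
Rounded: 21.50%.

21.50%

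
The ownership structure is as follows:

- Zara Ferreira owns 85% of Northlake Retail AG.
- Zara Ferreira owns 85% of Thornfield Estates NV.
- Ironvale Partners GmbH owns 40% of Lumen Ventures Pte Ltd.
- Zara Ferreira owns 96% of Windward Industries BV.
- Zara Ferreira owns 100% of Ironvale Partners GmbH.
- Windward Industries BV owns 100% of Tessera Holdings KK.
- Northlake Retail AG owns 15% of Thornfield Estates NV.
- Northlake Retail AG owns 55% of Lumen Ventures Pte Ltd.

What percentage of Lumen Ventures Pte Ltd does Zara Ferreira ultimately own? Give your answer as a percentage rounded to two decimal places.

86.75%

Zara reaches Lumen along 2 paths.
Via Ironvale: 100% × 40% = 40%.
Via Northlake: 85% × 55% = 46.75%.
Total: 40% + 46.75% = 86.75%.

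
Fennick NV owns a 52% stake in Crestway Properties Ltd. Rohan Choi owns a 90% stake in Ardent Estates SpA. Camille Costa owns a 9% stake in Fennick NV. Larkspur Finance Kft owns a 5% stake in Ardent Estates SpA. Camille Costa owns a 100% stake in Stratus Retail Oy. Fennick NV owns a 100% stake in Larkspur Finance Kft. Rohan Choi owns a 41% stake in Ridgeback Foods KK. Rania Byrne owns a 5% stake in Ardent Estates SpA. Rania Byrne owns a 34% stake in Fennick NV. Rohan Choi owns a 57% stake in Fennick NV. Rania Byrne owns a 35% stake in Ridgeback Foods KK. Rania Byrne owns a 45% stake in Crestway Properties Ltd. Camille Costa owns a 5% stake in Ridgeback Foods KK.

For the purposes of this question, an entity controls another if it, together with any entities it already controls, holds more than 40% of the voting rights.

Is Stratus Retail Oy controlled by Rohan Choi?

No

Rohan holds 57% of Fennick, so Rohan controls Fennick.
Rohan holds 41% of Ridgeback, so Rohan controls Ridgeback.
Fennick holds 52% of Crestway, so Rohan controls Crestway.
Fennick holds 100% of Larkspur, so Rohan controls Larkspur.
Larkspur and Rohan together hold 5% + 90% = 95% of Ardent, so Rohan controls Ardent.
Neither Rohan nor any entity Rohan controls holds any voting interest in Stratus.
So Rohan does not control Stratus.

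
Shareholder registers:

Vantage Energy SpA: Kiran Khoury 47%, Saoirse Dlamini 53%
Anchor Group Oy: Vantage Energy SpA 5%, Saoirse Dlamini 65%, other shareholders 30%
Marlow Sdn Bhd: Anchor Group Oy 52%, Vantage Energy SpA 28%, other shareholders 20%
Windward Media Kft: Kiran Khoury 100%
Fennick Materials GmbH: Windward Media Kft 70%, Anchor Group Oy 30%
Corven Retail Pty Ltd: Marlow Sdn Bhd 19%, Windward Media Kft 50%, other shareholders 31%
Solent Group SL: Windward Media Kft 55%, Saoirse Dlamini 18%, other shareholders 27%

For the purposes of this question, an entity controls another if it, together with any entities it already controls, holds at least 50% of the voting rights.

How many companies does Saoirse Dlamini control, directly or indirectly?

3

Saoirse holds 53% of Vantage, so Saoirse controls Vantage.
Vantage and Saoirse together hold 5% + 65% = 70% of Anchor, so Saoirse controls Anchor.
Anchor and Vantage together hold 52% + 28% = 80% of Marlow, so Saoirse controls Marlow.
No other company's threshold is met.
Saoirse controls 3 companies.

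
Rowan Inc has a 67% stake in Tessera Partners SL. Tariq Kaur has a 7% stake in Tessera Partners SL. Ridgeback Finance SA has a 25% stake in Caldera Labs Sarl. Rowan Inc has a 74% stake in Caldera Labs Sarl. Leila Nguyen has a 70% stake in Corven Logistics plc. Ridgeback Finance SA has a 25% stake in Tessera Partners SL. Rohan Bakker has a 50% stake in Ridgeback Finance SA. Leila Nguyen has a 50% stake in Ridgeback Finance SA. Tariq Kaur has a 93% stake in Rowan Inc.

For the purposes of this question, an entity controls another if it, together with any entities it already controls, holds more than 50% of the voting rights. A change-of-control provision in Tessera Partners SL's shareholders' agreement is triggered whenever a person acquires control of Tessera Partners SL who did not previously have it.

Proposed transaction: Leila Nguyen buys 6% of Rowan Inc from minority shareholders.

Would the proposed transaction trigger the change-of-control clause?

The purchase changes only Leila's holdings, so Leila is the only person who could newly come to control Tessera.
Leila holds 70% of Corven, so Leila controls Corven.
Neither Leila nor any entity Leila controls holds any voting interest in Tessera.
So before the transaction, Leila does not control Tessera.
After the purchase, Leila holds 6% of Rowan directly.
Leila's side now holds 6% of Rowan, not > 50%, so Leila still does not control Rowan.
After the transaction, neither Leila nor any entity Leila controls holds a voting interest in Tessera, so Leila still does not control it.
No new person acquires control, so the clause is not triggered.

No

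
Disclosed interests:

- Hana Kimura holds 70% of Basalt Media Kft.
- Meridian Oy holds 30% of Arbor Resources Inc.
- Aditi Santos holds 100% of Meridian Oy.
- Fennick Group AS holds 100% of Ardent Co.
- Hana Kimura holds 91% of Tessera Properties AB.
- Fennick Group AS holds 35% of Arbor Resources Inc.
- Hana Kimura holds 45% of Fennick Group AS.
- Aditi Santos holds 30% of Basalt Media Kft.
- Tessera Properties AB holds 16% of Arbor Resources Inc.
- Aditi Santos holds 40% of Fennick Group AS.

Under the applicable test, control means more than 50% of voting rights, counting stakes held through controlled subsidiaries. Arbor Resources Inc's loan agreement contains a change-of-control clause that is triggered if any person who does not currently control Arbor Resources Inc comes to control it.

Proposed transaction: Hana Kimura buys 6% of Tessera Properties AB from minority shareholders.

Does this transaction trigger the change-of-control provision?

The purchase changes only Hana's holdings, so Hana is the only person who could newly come to control Arbor.
Hana holds 70% of Basalt, so Hana controls Basalt.
Hana holds 91% of Tessera, so Hana controls Tessera.
In Arbor, Hana's side holds only 16%, not > 50%.
So before the transaction, Hana does not control Arbor.
After the purchase, Hana's direct stake in Tessera rises to 91% + 6% = 97%.
Hana holds 97% of Tessera, so Hana controls Tessera.
After the transaction, Hana's side holds 16% of Arbor, not > 50%, so Hana still does not control Arbor.
No new person acquires control, so the clause is not triggered.

No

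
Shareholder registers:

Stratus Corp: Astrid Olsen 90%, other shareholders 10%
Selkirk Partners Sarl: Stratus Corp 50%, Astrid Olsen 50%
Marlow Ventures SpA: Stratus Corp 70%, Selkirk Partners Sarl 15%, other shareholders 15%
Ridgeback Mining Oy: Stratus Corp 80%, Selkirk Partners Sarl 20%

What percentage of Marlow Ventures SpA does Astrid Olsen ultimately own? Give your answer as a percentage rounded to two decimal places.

77.25%

Astrid reaches Marlow along 3 paths.
Via Stratus: 90% × 70% = 63%.
Via Stratus → Selkirk: 90% × 50% × 15% = 6.75%.
Via Selkirk: 50% × 15% = 7.5%.
Total: 63% + 6.75% + 7.5% = 77.25%.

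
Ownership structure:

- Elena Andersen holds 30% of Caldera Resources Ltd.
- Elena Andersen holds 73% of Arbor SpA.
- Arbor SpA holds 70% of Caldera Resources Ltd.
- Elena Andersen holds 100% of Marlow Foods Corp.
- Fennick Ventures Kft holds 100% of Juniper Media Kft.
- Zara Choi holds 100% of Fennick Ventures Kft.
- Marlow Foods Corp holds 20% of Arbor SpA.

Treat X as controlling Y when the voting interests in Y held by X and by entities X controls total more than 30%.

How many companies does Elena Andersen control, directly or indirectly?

Elena holds 100% of Marlow, so Elena controls Marlow.
Elena and Marlow together hold 73% + 20% = 93% of Arbor, so Elena controls Arbor.
Elena and Arbor together hold 30% + 70% = 100% of Caldera, so Elena controls Caldera.
No other company's threshold is met.
Elena controls 3 companies.

3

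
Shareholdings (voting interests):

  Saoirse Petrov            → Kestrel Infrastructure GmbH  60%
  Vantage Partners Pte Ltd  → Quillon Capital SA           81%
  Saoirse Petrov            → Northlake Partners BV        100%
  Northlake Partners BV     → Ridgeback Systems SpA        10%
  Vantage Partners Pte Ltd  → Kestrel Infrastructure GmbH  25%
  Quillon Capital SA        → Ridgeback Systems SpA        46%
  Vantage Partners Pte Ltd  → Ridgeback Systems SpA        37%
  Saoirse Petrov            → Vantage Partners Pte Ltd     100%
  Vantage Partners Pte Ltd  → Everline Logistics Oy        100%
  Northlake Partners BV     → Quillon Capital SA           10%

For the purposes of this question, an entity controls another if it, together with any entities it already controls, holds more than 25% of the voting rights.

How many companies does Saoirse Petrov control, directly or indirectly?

6

Saoirse holds 100% of Vantage, so Saoirse controls Vantage.
Saoirse holds 100% of Northlake, so Saoirse controls Northlake.
Vantage holds 100% of Everline, so Saoirse controls Everline.
Northlake and Vantage together hold 10% + 81% = 91% of Quillon, so Saoirse controls Quillon.
Vantage and Quillon and Northlake together hold 37% + 46% + 10% = 93% of Ridgeback, so Saoirse controls Ridgeback.
Saoirse and Vantage together hold 60% + 25% = 85% of Kestrel, so Saoirse controls Kestrel.
Saoirse controls 6 companies.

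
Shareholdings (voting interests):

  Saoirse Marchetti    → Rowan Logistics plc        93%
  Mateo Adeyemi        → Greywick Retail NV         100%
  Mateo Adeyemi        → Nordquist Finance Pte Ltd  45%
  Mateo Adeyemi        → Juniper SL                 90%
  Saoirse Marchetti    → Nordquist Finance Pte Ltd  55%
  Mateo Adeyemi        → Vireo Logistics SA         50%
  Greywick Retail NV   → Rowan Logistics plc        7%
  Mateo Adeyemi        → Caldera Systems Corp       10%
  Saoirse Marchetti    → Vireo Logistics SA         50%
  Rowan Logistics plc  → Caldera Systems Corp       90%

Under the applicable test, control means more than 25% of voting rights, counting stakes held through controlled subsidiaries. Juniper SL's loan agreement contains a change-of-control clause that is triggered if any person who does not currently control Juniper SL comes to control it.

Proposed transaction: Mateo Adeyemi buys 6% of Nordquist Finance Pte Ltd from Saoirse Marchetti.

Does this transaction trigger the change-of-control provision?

No

The purchase adds only to Mateo's holdings (Saoirse's stake shrinks), so Mateo is the only person who could newly come to control Juniper.
Mateo holds 90% of Juniper, so Mateo controls Juniper.
So Mateo already controls Juniper before the transaction.
After the purchase, Mateo's direct stake in Nordquist rises to 45% + 6% = 51%, and Saoirse's stake falls to 49%.
Mateo controlled Juniper already, so this is not a new person acquiring control; every other person's position is unchanged or reduced.
No new person acquires control, so the clause is not triggered.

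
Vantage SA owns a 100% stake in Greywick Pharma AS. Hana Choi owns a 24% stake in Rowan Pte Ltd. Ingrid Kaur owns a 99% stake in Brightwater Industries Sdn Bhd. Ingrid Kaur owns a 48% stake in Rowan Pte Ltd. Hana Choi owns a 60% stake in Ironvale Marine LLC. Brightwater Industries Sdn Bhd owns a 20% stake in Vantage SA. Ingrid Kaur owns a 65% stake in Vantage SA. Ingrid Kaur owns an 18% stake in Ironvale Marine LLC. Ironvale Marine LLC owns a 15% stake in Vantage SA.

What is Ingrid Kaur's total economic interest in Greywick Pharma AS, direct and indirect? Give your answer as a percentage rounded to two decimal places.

87.50%

Ingrid reaches Greywick along 3 paths.
Via Brightwater → Vantage: 99% × 20% × 100% = 19.8%.
Via Vantage: 65% × 100% = 65%.
Via Ironvale → Vantage: 18% × 15% × 100% = 2.7%.
Total: 19.8% + 65% + 2.7% = 87.5%.
Rounded: 87.50%.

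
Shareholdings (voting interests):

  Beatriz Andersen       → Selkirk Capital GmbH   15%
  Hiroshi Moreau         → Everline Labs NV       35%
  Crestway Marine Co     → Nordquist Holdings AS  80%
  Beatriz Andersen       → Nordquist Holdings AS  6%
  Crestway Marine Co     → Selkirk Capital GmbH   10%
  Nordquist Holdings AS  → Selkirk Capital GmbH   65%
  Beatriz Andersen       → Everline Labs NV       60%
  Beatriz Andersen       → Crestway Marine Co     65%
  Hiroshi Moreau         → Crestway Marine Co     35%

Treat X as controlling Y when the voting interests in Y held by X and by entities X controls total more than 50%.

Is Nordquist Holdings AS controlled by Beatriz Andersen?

Yes

Beatriz holds 65% of Crestway, so Beatriz controls Crestway.
Crestway and Beatriz together hold 80% + 6% = 86% of Nordquist, so Beatriz controls Nordquist.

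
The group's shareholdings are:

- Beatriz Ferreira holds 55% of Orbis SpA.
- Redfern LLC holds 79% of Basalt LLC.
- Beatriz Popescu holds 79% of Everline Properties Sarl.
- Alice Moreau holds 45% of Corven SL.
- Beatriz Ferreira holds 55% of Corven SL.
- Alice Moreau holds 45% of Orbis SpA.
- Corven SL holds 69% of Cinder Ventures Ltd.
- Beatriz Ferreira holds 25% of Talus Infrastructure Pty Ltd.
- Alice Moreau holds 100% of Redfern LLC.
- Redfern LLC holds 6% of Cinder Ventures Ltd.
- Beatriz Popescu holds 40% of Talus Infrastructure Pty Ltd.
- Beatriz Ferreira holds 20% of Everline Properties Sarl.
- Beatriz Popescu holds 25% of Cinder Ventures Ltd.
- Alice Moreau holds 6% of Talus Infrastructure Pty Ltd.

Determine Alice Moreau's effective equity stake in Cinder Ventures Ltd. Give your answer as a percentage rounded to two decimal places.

Alice reaches Cinder along 2 paths.
Via Corven: 45% × 69% = 31.05%.
Via Redfern: 100% × 6% = 6%.
Total: 31.05% + 6% = 37.05%.

37.05%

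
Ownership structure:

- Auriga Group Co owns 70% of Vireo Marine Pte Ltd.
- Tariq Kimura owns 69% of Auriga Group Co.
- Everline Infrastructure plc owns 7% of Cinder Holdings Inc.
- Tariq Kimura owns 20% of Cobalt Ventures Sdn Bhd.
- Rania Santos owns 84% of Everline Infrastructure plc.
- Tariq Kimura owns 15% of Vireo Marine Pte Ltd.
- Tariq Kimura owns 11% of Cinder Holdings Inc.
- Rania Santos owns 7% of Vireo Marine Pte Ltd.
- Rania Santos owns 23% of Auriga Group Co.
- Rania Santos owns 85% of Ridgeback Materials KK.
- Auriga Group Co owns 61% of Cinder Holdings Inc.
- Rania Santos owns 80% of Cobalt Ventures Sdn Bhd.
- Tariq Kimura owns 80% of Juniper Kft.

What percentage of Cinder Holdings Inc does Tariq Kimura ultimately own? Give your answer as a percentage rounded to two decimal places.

53.09%

Tariq reaches Cinder along 2 paths.
Via Auriga: 69% × 61% = 42.09%.
Direct stake: 11% = 11%.
Total: 42.09% + 11% = 53.09%.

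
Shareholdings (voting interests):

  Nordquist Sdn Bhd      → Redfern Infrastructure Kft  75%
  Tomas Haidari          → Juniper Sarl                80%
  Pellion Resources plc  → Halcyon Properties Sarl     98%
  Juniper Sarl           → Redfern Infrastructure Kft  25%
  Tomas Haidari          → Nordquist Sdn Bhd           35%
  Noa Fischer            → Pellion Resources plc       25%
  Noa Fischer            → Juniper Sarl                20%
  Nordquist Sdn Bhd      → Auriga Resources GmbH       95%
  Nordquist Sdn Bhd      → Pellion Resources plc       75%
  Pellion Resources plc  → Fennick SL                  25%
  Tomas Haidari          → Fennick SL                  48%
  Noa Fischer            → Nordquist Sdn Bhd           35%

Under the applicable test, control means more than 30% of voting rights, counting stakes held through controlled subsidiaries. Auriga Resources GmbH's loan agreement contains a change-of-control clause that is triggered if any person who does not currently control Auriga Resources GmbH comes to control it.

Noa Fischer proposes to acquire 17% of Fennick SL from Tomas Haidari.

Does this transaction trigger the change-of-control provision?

No

The purchase adds only to Noa's holdings (Tomas's stake shrinks), so Noa is the only person who could newly come to control Auriga.
Noa holds 35% of Nordquist, so Noa controls Nordquist.
Nordquist holds 95% of Auriga, so Noa controls Auriga.
So Noa already controls Auriga before the transaction.
After the purchase, Noa holds 17% of Fennick directly, and Tomas's stake falls to 31%.
Noa controlled Auriga already, so this is not a new person acquiring control; every other person's position is unchanged or reduced.
No new person acquires control, so the clause is not triggered.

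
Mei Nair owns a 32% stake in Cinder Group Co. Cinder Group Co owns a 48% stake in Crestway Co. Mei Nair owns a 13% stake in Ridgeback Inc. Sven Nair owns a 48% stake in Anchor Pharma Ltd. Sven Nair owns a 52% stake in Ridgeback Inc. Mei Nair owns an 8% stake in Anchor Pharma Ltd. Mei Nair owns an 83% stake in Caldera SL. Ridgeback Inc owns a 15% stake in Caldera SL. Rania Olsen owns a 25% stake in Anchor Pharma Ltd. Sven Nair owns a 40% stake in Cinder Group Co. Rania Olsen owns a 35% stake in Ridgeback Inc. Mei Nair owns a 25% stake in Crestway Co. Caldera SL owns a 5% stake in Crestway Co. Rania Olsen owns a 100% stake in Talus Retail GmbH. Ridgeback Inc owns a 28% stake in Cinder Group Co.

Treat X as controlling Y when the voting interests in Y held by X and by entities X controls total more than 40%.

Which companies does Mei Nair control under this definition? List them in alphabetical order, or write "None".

Caldera SL

Mei holds 83% of Caldera, so Mei controls Caldera.
No other company's threshold is met.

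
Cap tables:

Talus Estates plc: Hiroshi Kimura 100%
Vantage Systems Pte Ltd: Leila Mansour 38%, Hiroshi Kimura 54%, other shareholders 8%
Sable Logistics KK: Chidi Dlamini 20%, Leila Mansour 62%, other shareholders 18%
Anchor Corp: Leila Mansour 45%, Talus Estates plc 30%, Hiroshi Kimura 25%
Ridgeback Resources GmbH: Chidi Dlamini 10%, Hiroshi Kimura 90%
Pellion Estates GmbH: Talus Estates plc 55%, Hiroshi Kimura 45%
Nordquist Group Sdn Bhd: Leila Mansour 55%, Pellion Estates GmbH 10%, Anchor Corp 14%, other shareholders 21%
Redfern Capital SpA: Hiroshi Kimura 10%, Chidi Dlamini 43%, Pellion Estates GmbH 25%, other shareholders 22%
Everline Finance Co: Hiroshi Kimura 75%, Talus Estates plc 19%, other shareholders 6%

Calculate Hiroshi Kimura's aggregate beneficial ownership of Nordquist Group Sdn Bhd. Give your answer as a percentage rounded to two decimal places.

17.70%

Hiroshi reaches Nordquist along 4 paths.
Via Talus → Pellion: 100% × 55% × 10% = 5.5%.
Via Pellion: 45% × 10% = 4.5%.
Via Talus → Anchor: 100% × 30% × 14% = 4.2%.
Via Anchor: 25% × 14% = 3.5%.
Total: 5.5% + 4.5% + 4.2% + 3.5% = 17.7%.
Rounded: 17.70%.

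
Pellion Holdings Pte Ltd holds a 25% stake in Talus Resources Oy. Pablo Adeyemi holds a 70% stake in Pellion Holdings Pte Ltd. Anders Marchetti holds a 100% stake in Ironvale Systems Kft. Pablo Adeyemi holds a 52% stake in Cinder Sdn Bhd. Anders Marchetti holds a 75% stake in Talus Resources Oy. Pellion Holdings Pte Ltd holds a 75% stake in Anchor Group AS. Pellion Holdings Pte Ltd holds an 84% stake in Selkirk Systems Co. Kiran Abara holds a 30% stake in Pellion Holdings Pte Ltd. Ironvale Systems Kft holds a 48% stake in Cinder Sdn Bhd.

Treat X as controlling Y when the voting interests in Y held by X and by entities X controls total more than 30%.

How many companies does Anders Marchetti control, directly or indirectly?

3

Anders holds 75% of Talus, so Anders controls Talus.
Anders holds 100% of Ironvale, so Anders controls Ironvale.
Ironvale holds 48% of Cinder, so Anders controls Cinder.
No other company's threshold is met.
Anders controls 3 companies.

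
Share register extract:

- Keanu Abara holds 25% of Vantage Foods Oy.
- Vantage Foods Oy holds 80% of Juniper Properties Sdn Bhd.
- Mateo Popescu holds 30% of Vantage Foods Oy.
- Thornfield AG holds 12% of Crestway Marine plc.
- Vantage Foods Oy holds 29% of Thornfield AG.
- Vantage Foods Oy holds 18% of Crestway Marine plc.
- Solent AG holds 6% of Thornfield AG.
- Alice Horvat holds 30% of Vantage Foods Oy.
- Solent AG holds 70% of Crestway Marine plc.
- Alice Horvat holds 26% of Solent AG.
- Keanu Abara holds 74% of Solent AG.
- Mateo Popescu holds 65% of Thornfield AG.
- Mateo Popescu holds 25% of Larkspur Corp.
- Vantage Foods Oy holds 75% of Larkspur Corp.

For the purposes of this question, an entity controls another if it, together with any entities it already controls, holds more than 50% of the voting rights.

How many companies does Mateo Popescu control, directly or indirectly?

1

Mateo holds 65% of Thornfield, so Mateo controls Thornfield.
No other company's threshold is met.
Mateo controls 1 company.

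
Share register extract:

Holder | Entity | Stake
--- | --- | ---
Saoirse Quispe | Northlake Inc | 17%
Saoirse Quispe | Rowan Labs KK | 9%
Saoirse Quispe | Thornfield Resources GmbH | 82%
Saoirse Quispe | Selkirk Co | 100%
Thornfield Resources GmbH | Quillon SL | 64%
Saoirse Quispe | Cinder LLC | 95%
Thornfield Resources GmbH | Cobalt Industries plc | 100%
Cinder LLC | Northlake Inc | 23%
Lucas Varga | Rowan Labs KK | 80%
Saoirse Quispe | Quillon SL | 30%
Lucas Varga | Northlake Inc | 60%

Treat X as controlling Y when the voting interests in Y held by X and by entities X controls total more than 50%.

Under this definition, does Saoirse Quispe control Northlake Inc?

No

Saoirse holds 95% of Cinder, so Saoirse controls Cinder.
Saoirse holds 82% of Thornfield, so Saoirse controls Thornfield.
Thornfield holds 100% of Cobalt, so Saoirse controls Cobalt.
Saoirse and Thornfield together hold 30% + 64% = 94% of Quillon, so Saoirse controls Quillon.
Saoirse holds 100% of Selkirk, so Saoirse controls Selkirk.
In Northlake, Saoirse's side holds only 23% + 17% = 40%, not > 50%.
So Saoirse does not control Northlake.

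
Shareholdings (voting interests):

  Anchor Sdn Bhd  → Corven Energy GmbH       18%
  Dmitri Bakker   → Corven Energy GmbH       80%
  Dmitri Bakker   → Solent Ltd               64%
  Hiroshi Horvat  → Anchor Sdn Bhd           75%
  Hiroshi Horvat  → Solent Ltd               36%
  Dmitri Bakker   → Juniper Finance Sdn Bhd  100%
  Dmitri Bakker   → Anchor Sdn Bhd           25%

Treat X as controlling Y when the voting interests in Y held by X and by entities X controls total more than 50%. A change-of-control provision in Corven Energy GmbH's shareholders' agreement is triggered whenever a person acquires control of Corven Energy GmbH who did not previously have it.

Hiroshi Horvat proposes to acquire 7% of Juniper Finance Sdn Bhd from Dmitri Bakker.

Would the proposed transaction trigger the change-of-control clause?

The purchase adds only to Hiroshi's holdings (Dmitri's stake shrinks), so Hiroshi is the only person who could newly come to control Corven.
Hiroshi holds 75% of Anchor, so Hiroshi controls Anchor.
In Corven, Hiroshi's side holds only 18%, not > 50%.
So before the transaction, Hiroshi does not control Corven.
After the purchase, Hiroshi holds 7% of Juniper directly, and Dmitri's stake falls to 93%.
Hiroshi's side now holds 7% of Juniper, not > 50%, so Hiroshi still does not control Juniper.
After the transaction, Hiroshi's side holds 18% of Corven, not > 50%, so Hiroshi still does not control Corven.
No new person acquires control, so the clause is not triggered.

No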